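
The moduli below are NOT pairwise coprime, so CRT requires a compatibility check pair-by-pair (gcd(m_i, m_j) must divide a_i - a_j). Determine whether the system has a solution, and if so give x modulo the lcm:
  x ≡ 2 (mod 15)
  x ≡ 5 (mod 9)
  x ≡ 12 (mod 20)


Moduli 15, 9, 20 are not pairwise coprime, so CRT works modulo lcm(m_i) when all pairwise compatibility conditions hold.
Pairwise compatibility: gcd(m_i, m_j) must divide a_i - a_j for every pair.
Merge one congruence at a time:
  Start: x ≡ 2 (mod 15).
  Combine with x ≡ 5 (mod 9): gcd(15, 9) = 3; 5 - 2 = 3, which IS divisible by 3, so compatible.
    Write x = 2 + 15·t and substitute into x ≡ 5 (mod 9): 15·t ≡ 5 − 2 = 3 (mod 9).
    Divide the congruence (and modulus) by g = 3: 5·t ≡ 1 (mod 3).
    Reduce coefficients mod 3: 2·t ≡ 1 (mod 3).
    The inverse of 2 mod 3 is 2 (since 2·2 = 4 = 1·3 + 1), so t ≡ 2·1 = 2 ≡ 2 (mod 3).
    Then x = 2 + 15·2 = 32, valid modulo lcm(15, 9) = 45: x ≡ 32 (mod 45).
  Combine with x ≡ 12 (mod 20): gcd(45, 20) = 5; 12 - 32 = -20, which IS divisible by 5, so compatible.
    Write x = 32 + 45·t and substitute into x ≡ 12 (mod 20): 45·t ≡ 12 − 32 = -20 (mod 20).
    Divide the congruence (and modulus) by g = 5: 9·t ≡ -4 (mod 4).
    Reduce coefficients mod 4: 1·t ≡ 0 (mod 4).
    So t ≡ 0 (mod 4).
    Then x = 32 + 45·0 = 32, valid modulo lcm(45, 20) = 180: x ≡ 32 (mod 180).
Verify: 32 mod 15 = 2, 32 mod 9 = 5, 32 mod 20 = 12.

x ≡ 32 (mod 180).


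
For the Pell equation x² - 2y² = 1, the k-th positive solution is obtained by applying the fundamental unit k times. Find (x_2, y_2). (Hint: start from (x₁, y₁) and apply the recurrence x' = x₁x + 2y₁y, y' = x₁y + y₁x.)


Step 1: Find the fundamental solution (x₁, y₁) of x² - 2y² = 1.
  Expand √2 as a continued fraction. a₀ = ⌊√2⌋ = 1; iterate m_{k+1} = d_k·a_k − m_k, d_{k+1} = (2 − m_{k+1}²)/d_k, a_{k+1} = ⌊(a₀ + m_{k+1})/d_{k+1}⌋ (starting m₀ = 0, d₀ = 1), with convergents p_k = a_k·p_{k-1} + p_{k-2}, q_k = a_k·q_{k-1} + q_{k-2} (p₋₁ = 1, q₋₁ = 0):
  k = 0: a₀ = 1; p₀/q₀ = 1/1; p₀² − 2·q₀² = 1 − 2 = -1.
  k = 1: m = 1, d = 1, a = ⌊(1 + 1)/1⌋ = 2; p/q = (2·1 + 1)/(2·1 + 0) = 3/2; p² − 2·q² = 9 − 8 = 1.
  The first convergent with p² − 2·q² = 1 gives the fundamental solution (x₁, y₁) = (3, 2).
Step 2: Apply the recurrence (x_{n+1}, y_{n+1}) = (x₁x_n + 2y₁y_n, x₁y_n + y₁x_n) repeatedly.
  From (x_1, y_1) = (3, 2): x_2 = 3·3 + 2·2·2 = 17; y_2 = 3·2 + 2·3 = 12.
Step 3: Verify x_2² - 2·y_2² = 289 - 288 = 1 (should be 1). ✓

(x_1, y_1) = (3, 2); (x_2, y_2) = (17, 12).


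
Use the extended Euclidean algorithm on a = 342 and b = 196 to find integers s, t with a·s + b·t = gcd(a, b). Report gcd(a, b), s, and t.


Euclidean algorithm on (342, 196) — divide until remainder is 0:
  342 = 1 · 196 + 146
  196 = 1 · 146 + 50
  146 = 2 · 50 + 46
  50 = 1 · 46 + 4
  46 = 11 · 4 + 2
  4 = 2 · 2 + 0
gcd(342, 196) = 2.
Track Bezout coefficients alongside the remainders: start with r₀ = 342 = a·1 + b·0 (s = 1, t = 0) and r₁ = 196 = a·0 + b·1 (s = 0, t = 1); each new remainder r_{k+1} = r_{k-1} − q_k·r_k inherits s_{k+1} = s_{k-1} − q_k·s_k, t_{k+1} = t_{k-1} − q_k·t_k, so r_k = a·s_k + b·t_k at every step:
  q = 1: r = 146, s = 1 − 1·0 = 1, t = 0 − 1·1 = -1  (check: 342·1 + 196·(-1) = 146)
  q = 1: r = 50, s = 0 − 1·1 = -1, t = 1 − 1·(-1) = 2  (check: 342·(-1) + 196·2 = 50)
  q = 2: r = 46, s = 1 − 2·(-1) = 3, t = -1 − 2·2 = -5  (check: 342·3 + 196·(-5) = 46)
  q = 1: r = 4, s = -1 − 1·3 = -4, t = 2 − 1·(-5) = 7  (check: 342·(-4) + 196·7 = 4)
  q = 11: r = 2, s = 3 − 11·(-4) = 47, t = -5 − 11·7 = -82  (check: 342·47 + 196·(-82) = 2)
The row with r = 2 (the gcd) gives the Bezout coefficients s = 47, t = -82.
Result: 342 · (47) + 196 · (-82) = 2.

gcd(342, 196) = 2; s = 47, t = -82 (check: 342·47 + 196·(-82) = 2).


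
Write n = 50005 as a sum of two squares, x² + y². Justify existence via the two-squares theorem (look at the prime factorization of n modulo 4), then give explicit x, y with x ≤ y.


Step 1: Factor n = 50005 = 5 · 73 · 137.
Step 2: Check the mod-4 condition on each prime factor: 5 ≡ 1 (mod 4), exponent 1; 73 ≡ 1 (mod 4), exponent 1; 137 ≡ 1 (mod 4), exponent 1.
All primes ≡ 3 (mod 4) appear to even exponent (or don't appear), so by the two-squares theorem n IS expressible as a sum of two squares.
Step 3: Build a representation. Here n = 5 · 73 · 137 is a product of primes ≡ 1 (mod 4). Each prime p ≡ 1 (mod 4) is itself a sum of two squares; find a² by testing p − a² for a perfect square:
  5: 5 − 1² = 4 = 2² ⇒ 5 = 1² + 2².
  73: 73 − 1² = 72, 73 − 2² = 69, 73 − 3² = 64 = 8² ⇒ 73 = 3² + 8².
  137: 137 − 1² = 136, 137 − 2² = 133, 137 − 3² = 128, 137 − 4² = 121 = 11² ⇒ 137 = 4² + 11².
  Combine using the Brahmagupta–Fibonacci identity (a² + b²)(c² + d²) = (ac − bd)² + (ad + bc)² = (ac + bd)² + (ad − bc)²:
  5 · 73 = 365: from (1² + 2²)(3² + 8²), take (1·3 − 2·8, 1·8 + 2·3) = (3 − 16, 8 + 6) = (-13, 14); dropping signs (only squares matter) gives (13, 14); check 13² + 14² = 169 + 196 = 365 ✓.
  365 · 137 = 50005: from (13² + 14²)(4² + 11²), take (13·4 − 14·11, 13·11 + 14·4) = (52 − 154, 143 + 56) = (-102, 199); dropping signs (only squares matter) gives (102, 199); check 102² + 199² = 10404 + 39601 = 50005 ✓.
Step 4: Order so x ≤ y and verify: 102² + 199² = 10404 + 39601 = 50005 = n. ✓

n = 50005 = 102² + 199² (one valid representation with x ≤ y).


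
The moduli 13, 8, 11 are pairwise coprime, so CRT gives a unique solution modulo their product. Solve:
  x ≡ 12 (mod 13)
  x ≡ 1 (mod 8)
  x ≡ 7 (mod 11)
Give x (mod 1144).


Moduli 13, 8, 11 are pairwise coprime; by CRT there is a unique solution modulo M = 13 · 8 · 11 = 1144.
Solve pairwise, accumulating the modulus:
  Start with x ≡ 12 (mod 13).
  Combine with x ≡ 1 (mod 8): since gcd(13, 8) = 1, we get a unique residue mod 104.
    Write x = 12 + 13·t and substitute into x ≡ 1 (mod 8): 13·t ≡ 1 − 12 = -11 (mod 8).
    Reduce coefficients mod 8: 5·t ≡ 5 (mod 8).
    The inverse of 5 mod 8 is 5 (since 5·5 = 25 = 3·8 + 1), so t ≡ 5·5 = 25 ≡ 1 (mod 8).
    Then x = 12 + 13·1 = 25, valid modulo lcm(13, 8) = 104: x ≡ 25 (mod 104).
  Combine with x ≡ 7 (mod 11): since gcd(104, 11) = 1, we get a unique residue mod 1144.
    Write x = 25 + 104·t and substitute into x ≡ 7 (mod 11): 104·t ≡ 7 − 25 = -18 (mod 11).
    Reduce coefficients mod 11: 5·t ≡ 4 (mod 11).
    The inverse of 5 mod 11 is 9 (since 5·9 = 45 = 4·11 + 1), so t ≡ 9·4 = 36 ≡ 3 (mod 11).
    Then x = 25 + 104·3 = 337, valid modulo lcm(104, 11) = 1144: x ≡ 337 (mod 1144).
Verify: 337 mod 13 = 12 ✓, 337 mod 8 = 1 ✓, 337 mod 11 = 7 ✓.

x ≡ 337 (mod 1144).


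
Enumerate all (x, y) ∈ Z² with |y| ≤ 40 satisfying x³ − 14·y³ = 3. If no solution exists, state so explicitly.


The equation is x³ - 14y³ = 3. For fixed y, x³ = 14·y³ + 3, so a solution requires the RHS to be a perfect cube.
Strategy: iterate y from -40 to 40, compute RHS = 14·y³ + 3, and check whether it is a (positive or negative) perfect cube.
Check small values of y:
  y = 0: RHS = 3 is not a perfect cube.
  y = 1: RHS = 17 is not a perfect cube.
  y = -1: RHS = -11 is not a perfect cube.
  y = 2: RHS = 115 is not a perfect cube.
  y = -2: RHS = -109 is not a perfect cube.
  y = 3: RHS = 381 is not a perfect cube.
  y = -3: RHS = -375 is not a perfect cube.
Continuing the search up to |y| = 40 finds no solutions either.
No (x, y) in the scanned range satisfies the equation.

No integer solutions with |y| ≤ 40.


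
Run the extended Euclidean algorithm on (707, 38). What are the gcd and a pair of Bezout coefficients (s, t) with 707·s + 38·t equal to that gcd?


Euclidean algorithm on (707, 38) — divide until remainder is 0:
  707 = 18 · 38 + 23
  38 = 1 · 23 + 15
  23 = 1 · 15 + 8
  15 = 1 · 8 + 7
  8 = 1 · 7 + 1
  7 = 7 · 1 + 0
gcd(707, 38) = 1.
Track Bezout coefficients alongside the remainders: start with r₀ = 707 = a·1 + b·0 (s = 1, t = 0) and r₁ = 38 = a·0 + b·1 (s = 0, t = 1); each new remainder r_{k+1} = r_{k-1} − q_k·r_k inherits s_{k+1} = s_{k-1} − q_k·s_k, t_{k+1} = t_{k-1} − q_k·t_k, so r_k = a·s_k + b·t_k at every step:
  q = 18: r = 23, s = 1 − 18·0 = 1, t = 0 − 18·1 = -18  (check: 707·1 + 38·(-18) = 23)
  q = 1: r = 15, s = 0 − 1·1 = -1, t = 1 − 1·(-18) = 19  (check: 707·(-1) + 38·19 = 15)
  q = 1: r = 8, s = 1 − 1·(-1) = 2, t = -18 − 1·19 = -37  (check: 707·2 + 38·(-37) = 8)
  q = 1: r = 7, s = -1 − 1·2 = -3, t = 19 − 1·(-37) = 56  (check: 707·(-3) + 38·56 = 7)
  q = 1: r = 1, s = 2 − 1·(-3) = 5, t = -37 − 1·56 = -93  (check: 707·5 + 38·(-93) = 1)
The row with r = 1 (the gcd) gives the Bezout coefficients s = 5, t = -93.
Result: 707 · (5) + 38 · (-93) = 1.

gcd(707, 38) = 1; s = 5, t = -93 (check: 707·5 + 38·(-93) = 1).


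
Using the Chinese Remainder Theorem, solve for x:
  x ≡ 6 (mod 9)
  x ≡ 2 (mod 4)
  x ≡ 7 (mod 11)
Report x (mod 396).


Moduli 9, 4, 11 are pairwise coprime; by CRT there is a unique solution modulo M = 9 · 4 · 11 = 396.
Solve pairwise, accumulating the modulus:
  Start with x ≡ 6 (mod 9).
  Combine with x ≡ 2 (mod 4): since gcd(9, 4) = 1, we get a unique residue mod 36.
    Write x = 6 + 9·t and substitute into x ≡ 2 (mod 4): 9·t ≡ 2 − 6 = -4 (mod 4).
    Reduce coefficients mod 4: 1·t ≡ 0 (mod 4).
    So t ≡ 0 (mod 4).
    Then x = 6 + 9·0 = 6, valid modulo lcm(9, 4) = 36: x ≡ 6 (mod 36).
  Combine with x ≡ 7 (mod 11): since gcd(36, 11) = 1, we get a unique residue mod 396.
    Write x = 6 + 36·t and substitute into x ≡ 7 (mod 11): 36·t ≡ 7 − 6 = 1 (mod 11).
    Reduce coefficients mod 11: 3·t ≡ 1 (mod 11).
    The inverse of 3 mod 11 is 4 (since 3·4 = 12 = 1·11 + 1), so t ≡ 4·1 = 4 ≡ 4 (mod 11).
    Then x = 6 + 36·4 = 150, valid modulo lcm(36, 11) = 396: x ≡ 150 (mod 396).
Verify: 150 mod 9 = 6 ✓, 150 mod 4 = 2 ✓, 150 mod 11 = 7 ✓.

x ≡ 150 (mod 396).


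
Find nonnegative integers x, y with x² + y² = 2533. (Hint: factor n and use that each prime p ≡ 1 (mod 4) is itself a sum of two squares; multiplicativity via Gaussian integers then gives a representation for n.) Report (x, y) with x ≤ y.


Step 1: Factor n = 2533 = 17 · 149.
Step 2: Check the mod-4 condition on each prime factor: 17 ≡ 1 (mod 4), exponent 1; 149 ≡ 1 (mod 4), exponent 1.
All primes ≡ 3 (mod 4) appear to even exponent (or don't appear), so by the two-squares theorem n IS expressible as a sum of two squares.
Step 3: Build a representation. Here n = 17 · 149 is a product of primes ≡ 1 (mod 4). Each prime p ≡ 1 (mod 4) is itself a sum of two squares; find a² by testing p − a² for a perfect square:
  17: 17 − 1² = 16 = 4² ⇒ 17 = 1² + 4².
  149: 149 − 1² = 148, 149 − 2² = 145, 149 − 3² = 140, 149 − 4² = 133, 149 − 5² = 124, 149 − 6² = 113, 149 − 7² = 100 = 10² ⇒ 149 = 7² + 10².
  Combine using the Brahmagupta–Fibonacci identity (a² + b²)(c² + d²) = (ac − bd)² + (ad + bc)² = (ac + bd)² + (ad − bc)²:
  17 · 149 = 2533: from (1² + 4²)(7² + 10²), take (1·7 − 4·10, 1·10 + 4·7) = (7 − 40, 10 + 28) = (-33, 38); dropping signs (only squares matter) gives (33, 38); check 33² + 38² = 1089 + 1444 = 2533 ✓.
Step 4: Order so x ≤ y and verify: 33² + 38² = 1089 + 1444 = 2533 = n. ✓

n = 2533 = 33² + 38² (one valid representation with x ≤ y).


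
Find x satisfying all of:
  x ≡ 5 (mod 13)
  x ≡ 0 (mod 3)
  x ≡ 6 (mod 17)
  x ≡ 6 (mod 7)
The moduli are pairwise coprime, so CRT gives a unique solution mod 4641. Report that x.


Product of moduli M = 13 · 3 · 17 · 7 = 4641.
Merge one congruence at a time:
  Start: x ≡ 5 (mod 13).
  Combine with x ≡ 0 (mod 3); new modulus lcm = 39.
    Write x = 5 + 13·t and substitute into x ≡ 0 (mod 3): 13·t ≡ 0 − 5 = -5 (mod 3).
    Reduce coefficients mod 3: 1·t ≡ 1 (mod 3).
    So t ≡ 1 (mod 3).
    Then x = 5 + 13·1 = 18, valid modulo lcm(13, 3) = 39: x ≡ 18 (mod 39).
  Combine with x ≡ 6 (mod 17); new modulus lcm = 663.
    Write x = 18 + 39·t and substitute into x ≡ 6 (mod 17): 39·t ≡ 6 − 18 = -12 (mod 17).
    Reduce coefficients mod 17: 5·t ≡ 5 (mod 17).
    The inverse of 5 mod 17 is 7 (since 5·7 = 35 = 2·17 + 1), so t ≡ 7·5 = 35 ≡ 1 (mod 17).
    Then x = 18 + 39·1 = 57, valid modulo lcm(39, 17) = 663: x ≡ 57 (mod 663).
  Combine with x ≡ 6 (mod 7); new modulus lcm = 4641.
    Write x = 57 + 663·t and substitute into x ≡ 6 (mod 7): 663·t ≡ 6 − 57 = -51 (mod 7).
    Reduce coefficients mod 7: 5·t ≡ 5 (mod 7).
    The inverse of 5 mod 7 is 3 (since 5·3 = 15 = 2·7 + 1), so t ≡ 3·5 = 15 ≡ 1 (mod 7).
    Then x = 57 + 663·1 = 720, valid modulo lcm(663, 7) = 4641: x ≡ 720 (mod 4641).
Verify against each original: 720 mod 13 = 5, 720 mod 3 = 0, 720 mod 17 = 6, 720 mod 7 = 6.

x ≡ 720 (mod 4641).


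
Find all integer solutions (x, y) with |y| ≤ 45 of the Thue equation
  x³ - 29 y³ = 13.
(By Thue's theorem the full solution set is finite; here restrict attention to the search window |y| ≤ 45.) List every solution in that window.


The equation is x³ - 29y³ = 13. For fixed y, x³ = 29·y³ + 13, so a solution requires the RHS to be a perfect cube.
Strategy: iterate y from -45 to 45, compute RHS = 29·y³ + 13, and check whether it is a (positive or negative) perfect cube.
Check small values of y:
  y = 0: RHS = 13 is not a perfect cube.
  y = 1: RHS = 42 is not a perfect cube.
  y = -1: RHS = -16 is not a perfect cube.
  y = 2: RHS = 245 is not a perfect cube.
  y = -2: RHS = -219 is not a perfect cube.
  y = 3: RHS = 796 is not a perfect cube.
  y = -3: RHS = -770 is not a perfect cube.
Continuing the search up to |y| = 45 finds no solutions either.
No (x, y) in the scanned range satisfies the equation.

No integer solutions with |y| ≤ 45.


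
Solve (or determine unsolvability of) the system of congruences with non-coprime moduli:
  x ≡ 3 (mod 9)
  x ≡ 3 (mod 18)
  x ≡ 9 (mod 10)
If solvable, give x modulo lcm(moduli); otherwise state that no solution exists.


Moduli 9, 18, 10 are not pairwise coprime, so CRT works modulo lcm(m_i) when all pairwise compatibility conditions hold.
Pairwise compatibility: gcd(m_i, m_j) must divide a_i - a_j for every pair.
Merge one congruence at a time:
  Start: x ≡ 3 (mod 9).
  Combine with x ≡ 3 (mod 18): gcd(9, 18) = 9; 3 - 3 = 0, which IS divisible by 9, so compatible.
    Write x = 3 + 9·t and substitute into x ≡ 3 (mod 18): 9·t ≡ 3 − 3 = 0 (mod 18).
    Divide the congruence (and modulus) by g = 9: 1·t ≡ 0 (mod 2).
    So t ≡ 0 (mod 2).
    Then x = 3 + 9·0 = 3, valid modulo lcm(9, 18) = 18: x ≡ 3 (mod 18).
  Combine with x ≡ 9 (mod 10): gcd(18, 10) = 2; 9 - 3 = 6, which IS divisible by 2, so compatible.
    Write x = 3 + 18·t and substitute into x ≡ 9 (mod 10): 18·t ≡ 9 − 3 = 6 (mod 10).
    Divide the congruence (and modulus) by g = 2: 9·t ≡ 3 (mod 5).
    Reduce coefficients mod 5: 4·t ≡ 3 (mod 5).
    The inverse of 4 mod 5 is 4 (since 4·4 = 16 = 3·5 + 1), so t ≡ 4·3 = 12 ≡ 2 (mod 5).
    Then x = 3 + 18·2 = 39, valid modulo lcm(18, 10) = 90: x ≡ 39 (mod 90).
Verify: 39 mod 9 = 3, 39 mod 18 = 3, 39 mod 10 = 9.

x ≡ 39 (mod 90).


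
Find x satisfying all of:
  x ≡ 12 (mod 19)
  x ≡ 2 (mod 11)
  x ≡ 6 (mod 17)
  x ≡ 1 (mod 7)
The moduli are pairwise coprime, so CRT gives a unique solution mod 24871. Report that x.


Product of moduli M = 19 · 11 · 17 · 7 = 24871.
Merge one congruence at a time:
  Start: x ≡ 12 (mod 19).
  Combine with x ≡ 2 (mod 11); new modulus lcm = 209.
    Write x = 12 + 19·t and substitute into x ≡ 2 (mod 11): 19·t ≡ 2 − 12 = -10 (mod 11).
    Reduce coefficients mod 11: 8·t ≡ 1 (mod 11).
    The inverse of 8 mod 11 is 7 (since 8·7 = 56 = 5·11 + 1), so t ≡ 7·1 = 7 ≡ 7 (mod 11).
    Then x = 12 + 19·7 = 145, valid modulo lcm(19, 11) = 209: x ≡ 145 (mod 209).
  Combine with x ≡ 6 (mod 17); new modulus lcm = 3553.
    Write x = 145 + 209·t and substitute into x ≡ 6 (mod 17): 209·t ≡ 6 − 145 = -139 (mod 17).
    Reduce coefficients mod 17: 5·t ≡ 14 (mod 17).
    The inverse of 5 mod 17 is 7 (since 5·7 = 35 = 2·17 + 1), so t ≡ 7·14 = 98 ≡ 13 (mod 17).
    Then x = 145 + 209·13 = 2862, valid modulo lcm(209, 17) = 3553: x ≡ 2862 (mod 3553).
  Combine with x ≡ 1 (mod 7); new modulus lcm = 24871.
    Write x = 2862 + 3553·t and substitute into x ≡ 1 (mod 7): 3553·t ≡ 1 − 2862 = -2861 (mod 7).
    Reduce coefficients mod 7: 4·t ≡ 2 (mod 7).
    The inverse of 4 mod 7 is 2 (since 4·2 = 8 = 1·7 + 1), so t ≡ 2·2 = 4 ≡ 4 (mod 7).
    Then x = 2862 + 3553·4 = 17074, valid modulo lcm(3553, 7) = 24871: x ≡ 17074 (mod 24871).
Verify against each original: 17074 mod 19 = 12, 17074 mod 11 = 2, 17074 mod 17 = 6, 17074 mod 7 = 1.

x ≡ 17074 (mod 24871).


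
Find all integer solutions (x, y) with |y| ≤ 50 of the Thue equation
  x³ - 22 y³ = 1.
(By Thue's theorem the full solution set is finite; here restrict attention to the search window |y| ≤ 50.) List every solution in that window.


The equation is x³ - 22y³ = 1. For fixed y, x³ = 22·y³ + 1, so a solution requires the RHS to be a perfect cube.
Strategy: iterate y from -50 to 50, compute RHS = 22·y³ + 1, and check whether it is a (positive or negative) perfect cube.
Check small values of y:
  y = 0: RHS = 1 = (1)³ ⇒ x = 1 works.
  y = 1: RHS = 23 is not a perfect cube.
  y = -1: RHS = -21 is not a perfect cube.
  y = 2: RHS = 177 is not a perfect cube.
  y = -2: RHS = -175 is not a perfect cube.
  y = 3: RHS = 595 is not a perfect cube.
  y = -3: RHS = -593 is not a perfect cube.
Continuing the search up to |y| = 50 finds no further solutions beyond those listed.
Collected solutions: (1, 0).

Solutions (with |y| ≤ 50): (1, 0).


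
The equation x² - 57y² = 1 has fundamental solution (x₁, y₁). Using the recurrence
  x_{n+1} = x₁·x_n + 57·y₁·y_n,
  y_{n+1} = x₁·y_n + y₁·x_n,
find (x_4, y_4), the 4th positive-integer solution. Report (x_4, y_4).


Step 1: Find the fundamental solution (x₁, y₁) of x² - 57y² = 1.
  Expand √57 as a continued fraction. a₀ = ⌊√57⌋ = 7; iterate m_{k+1} = d_k·a_k − m_k, d_{k+1} = (57 − m_{k+1}²)/d_k, a_{k+1} = ⌊(a₀ + m_{k+1})/d_{k+1}⌋ (starting m₀ = 0, d₀ = 1), with convergents p_k = a_k·p_{k-1} + p_{k-2}, q_k = a_k·q_{k-1} + q_{k-2} (p₋₁ = 1, q₋₁ = 0):
  k = 0: a₀ = 7; p₀/q₀ = 7/1; p₀² − 57·q₀² = 49 − 57 = -8.
  k = 1: m = 7, d = 8, a = ⌊(7 + 7)/8⌋ = 1; p/q = (1·7 + 1)/(1·1 + 0) = 8/1; p² − 57·q² = 64 − 57 = 7.
  k = 2: m = 1, d = 7, a = ⌊(7 + 1)/7⌋ = 1; p/q = (1·8 + 7)/(1·1 + 1) = 15/2; p² − 57·q² = 225 − 228 = -3.
  k = 3: m = 6, d = 3, a = ⌊(7 + 6)/3⌋ = 4; p/q = (4·15 + 8)/(4·2 + 1) = 68/9; p² − 57·q² = 4624 − 4617 = 7.
  k = 4: m = 6, d = 7, a = ⌊(7 + 6)/7⌋ = 1; p/q = (1·68 + 15)/(1·9 + 2) = 83/11; p² − 57·q² = 6889 − 6897 = -8.
  k = 5: m = 1, d = 8, a = ⌊(7 + 1)/8⌋ = 1; p/q = (1·83 + 68)/(1·11 + 9) = 151/20; p² − 57·q² = 22801 − 22800 = 1.
  The first convergent with p² − 57·q² = 1 gives the fundamental solution (x₁, y₁) = (151, 20).
Step 2: Apply the recurrence (x_{n+1}, y_{n+1}) = (x₁x_n + 57y₁y_n, x₁y_n + y₁x_n) repeatedly.
  From (x_1, y_1) = (151, 20): x_2 = 151·151 + 57·20·20 = 45601; y_2 = 151·20 + 20·151 = 6040.
  From (x_2, y_2) = (45601, 6040): x_3 = 151·45601 + 57·20·6040 = 13771351; y_3 = 151·6040 + 20·45601 = 1824060.
  From (x_3, y_3) = (13771351, 1824060): x_4 = 151·13771351 + 57·20·1824060 = 4158902401; y_4 = 151·1824060 + 20·13771351 = 550860080.
Step 3: Verify x_4² - 57·y_4² = 17296469181043564801 - 17296469181043564800 = 1 (should be 1). ✓

(x_1, y_1) = (151, 20); (x_4, y_4) = (4158902401, 550860080).


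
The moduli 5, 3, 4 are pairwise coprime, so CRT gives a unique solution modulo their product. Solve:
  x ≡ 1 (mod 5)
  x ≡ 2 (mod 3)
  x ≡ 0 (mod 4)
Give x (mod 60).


Moduli 5, 3, 4 are pairwise coprime; by CRT there is a unique solution modulo M = 5 · 3 · 4 = 60.
Solve pairwise, accumulating the modulus:
  Start with x ≡ 1 (mod 5).
  Combine with x ≡ 2 (mod 3): since gcd(5, 3) = 1, we get a unique residue mod 15.
    Write x = 1 + 5·t and substitute into x ≡ 2 (mod 3): 5·t ≡ 2 − 1 = 1 (mod 3).
    Reduce coefficients mod 3: 2·t ≡ 1 (mod 3).
    The inverse of 2 mod 3 is 2 (since 2·2 = 4 = 1·3 + 1), so t ≡ 2·1 = 2 ≡ 2 (mod 3).
    Then x = 1 + 5·2 = 11, valid modulo lcm(5, 3) = 15: x ≡ 11 (mod 15).
  Combine with x ≡ 0 (mod 4): since gcd(15, 4) = 1, we get a unique residue mod 60.
    Write x = 11 + 15·t and substitute into x ≡ 0 (mod 4): 15·t ≡ 0 − 11 = -11 (mod 4).
    Reduce coefficients mod 4: 3·t ≡ 1 (mod 4).
    The inverse of 3 mod 4 is 3 (since 3·3 = 9 = 2·4 + 1), so t ≡ 3·1 = 3 ≡ 3 (mod 4).
    Then x = 11 + 15·3 = 56, valid modulo lcm(15, 4) = 60: x ≡ 56 (mod 60).
Verify: 56 mod 5 = 1 ✓, 56 mod 3 = 2 ✓, 56 mod 4 = 0 ✓.

x ≡ 56 (mod 60).


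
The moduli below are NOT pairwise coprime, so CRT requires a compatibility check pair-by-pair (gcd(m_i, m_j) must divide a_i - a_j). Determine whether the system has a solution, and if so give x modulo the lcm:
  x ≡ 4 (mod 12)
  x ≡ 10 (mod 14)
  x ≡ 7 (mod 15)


Moduli 12, 14, 15 are not pairwise coprime, so CRT works modulo lcm(m_i) when all pairwise compatibility conditions hold.
Pairwise compatibility: gcd(m_i, m_j) must divide a_i - a_j for every pair.
Merge one congruence at a time:
  Start: x ≡ 4 (mod 12).
  Combine with x ≡ 10 (mod 14): gcd(12, 14) = 2; 10 - 4 = 6, which IS divisible by 2, so compatible.
    Write x = 4 + 12·t and substitute into x ≡ 10 (mod 14): 12·t ≡ 10 − 4 = 6 (mod 14).
    Divide the congruence (and modulus) by g = 2: 6·t ≡ 3 (mod 7).
    The inverse of 6 mod 7 is 6 (since 6·6 = 36 = 5·7 + 1), so t ≡ 6·3 = 18 ≡ 4 (mod 7).
    Then x = 4 + 12·4 = 52, valid modulo lcm(12, 14) = 84: x ≡ 52 (mod 84).
  Combine with x ≡ 7 (mod 15): gcd(84, 15) = 3; 7 - 52 = -45, which IS divisible by 3, so compatible.
    Write x = 52 + 84·t and substitute into x ≡ 7 (mod 15): 84·t ≡ 7 − 52 = -45 (mod 15).
    Divide the congruence (and modulus) by g = 3: 28·t ≡ -15 (mod 5).
    Reduce coefficients mod 5: 3·t ≡ 0 (mod 5).
    The inverse of 3 mod 5 is 2 (since 3·2 = 6 = 1·5 + 1), so t ≡ 2·0 = 0 ≡ 0 (mod 5).
    Then x = 52 + 84·0 = 52, valid modulo lcm(84, 15) = 420: x ≡ 52 (mod 420).
Verify: 52 mod 12 = 4, 52 mod 14 = 10, 52 mod 15 = 7.

x ≡ 52 (mod 420).


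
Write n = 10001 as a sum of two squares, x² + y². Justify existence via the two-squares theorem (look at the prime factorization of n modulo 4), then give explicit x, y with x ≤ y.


Step 1: Factor n = 10001 = 73 · 137.
Step 2: Check the mod-4 condition on each prime factor: 73 ≡ 1 (mod 4), exponent 1; 137 ≡ 1 (mod 4), exponent 1.
All primes ≡ 3 (mod 4) appear to even exponent (or don't appear), so by the two-squares theorem n IS expressible as a sum of two squares.
Step 3: Build a representation. Here n = 73 · 137 is a product of primes ≡ 1 (mod 4). Each prime p ≡ 1 (mod 4) is itself a sum of two squares; find a² by testing p − a² for a perfect square:
  73: 73 − 1² = 72, 73 − 2² = 69, 73 − 3² = 64 = 8² ⇒ 73 = 3² + 8².
  137: 137 − 1² = 136, 137 − 2² = 133, 137 − 3² = 128, 137 − 4² = 121 = 11² ⇒ 137 = 4² + 11².
  Combine using the Brahmagupta–Fibonacci identity (a² + b²)(c² + d²) = (ac − bd)² + (ad + bc)² = (ac + bd)² + (ad − bc)²:
  73 · 137 = 10001: from (3² + 8²)(4² + 11²), take (3·4 − 8·11, 3·11 + 8·4) = (12 − 88, 33 + 32) = (-76, 65); dropping signs (only squares matter) gives (76, 65); check 76² + 65² = 5776 + 4225 = 10001 ✓.
Step 4: Order so x ≤ y and verify: 65² + 76² = 4225 + 5776 = 10001 = n. ✓

n = 10001 = 65² + 76² (one valid representation with x ≤ y).


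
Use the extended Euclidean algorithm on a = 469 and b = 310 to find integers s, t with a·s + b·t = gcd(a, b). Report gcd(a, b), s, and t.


Euclidean algorithm on (469, 310) — divide until remainder is 0:
  469 = 1 · 310 + 159
  310 = 1 · 159 + 151
  159 = 1 · 151 + 8
  151 = 18 · 8 + 7
  8 = 1 · 7 + 1
  7 = 7 · 1 + 0
gcd(469, 310) = 1.
Track Bezout coefficients alongside the remainders: start with r₀ = 469 = a·1 + b·0 (s = 1, t = 0) and r₁ = 310 = a·0 + b·1 (s = 0, t = 1); each new remainder r_{k+1} = r_{k-1} − q_k·r_k inherits s_{k+1} = s_{k-1} − q_k·s_k, t_{k+1} = t_{k-1} − q_k·t_k, so r_k = a·s_k + b·t_k at every step:
  q = 1: r = 159, s = 1 − 1·0 = 1, t = 0 − 1·1 = -1  (check: 469·1 + 310·(-1) = 159)
  q = 1: r = 151, s = 0 − 1·1 = -1, t = 1 − 1·(-1) = 2  (check: 469·(-1) + 310·2 = 151)
  q = 1: r = 8, s = 1 − 1·(-1) = 2, t = -1 − 1·2 = -3  (check: 469·2 + 310·(-3) = 8)
  q = 18: r = 7, s = -1 − 18·2 = -37, t = 2 − 18·(-3) = 56  (check: 469·(-37) + 310·56 = 7)
  q = 1: r = 1, s = 2 − 1·(-37) = 39, t = -3 − 1·56 = -59  (check: 469·39 + 310·(-59) = 1)
The row with r = 1 (the gcd) gives the Bezout coefficients s = 39, t = -59.
Result: 469 · (39) + 310 · (-59) = 1.

gcd(469, 310) = 1; s = 39, t = -59 (check: 469·39 + 310·(-59) = 1).


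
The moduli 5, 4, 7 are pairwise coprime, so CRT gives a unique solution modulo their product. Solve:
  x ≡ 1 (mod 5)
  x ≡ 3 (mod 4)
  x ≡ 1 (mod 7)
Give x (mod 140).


Moduli 5, 4, 7 are pairwise coprime; by CRT there is a unique solution modulo M = 5 · 4 · 7 = 140.
Solve pairwise, accumulating the modulus:
  Start with x ≡ 1 (mod 5).
  Combine with x ≡ 3 (mod 4): since gcd(5, 4) = 1, we get a unique residue mod 20.
    Write x = 1 + 5·t and substitute into x ≡ 3 (mod 4): 5·t ≡ 3 − 1 = 2 (mod 4).
    Reduce coefficients mod 4: 1·t ≡ 2 (mod 4).
    So t ≡ 2 (mod 4).
    Then x = 1 + 5·2 = 11, valid modulo lcm(5, 4) = 20: x ≡ 11 (mod 20).
  Combine with x ≡ 1 (mod 7): since gcd(20, 7) = 1, we get a unique residue mod 140.
    Write x = 11 + 20·t and substitute into x ≡ 1 (mod 7): 20·t ≡ 1 − 11 = -10 (mod 7).
    Reduce coefficients mod 7: 6·t ≡ 4 (mod 7).
    The inverse of 6 mod 7 is 6 (since 6·6 = 36 = 5·7 + 1), so t ≡ 6·4 = 24 ≡ 3 (mod 7).
    Then x = 11 + 20·3 = 71, valid modulo lcm(20, 7) = 140: x ≡ 71 (mod 140).
Verify: 71 mod 5 = 1 ✓, 71 mod 4 = 3 ✓, 71 mod 7 = 1 ✓.

x ≡ 71 (mod 140).


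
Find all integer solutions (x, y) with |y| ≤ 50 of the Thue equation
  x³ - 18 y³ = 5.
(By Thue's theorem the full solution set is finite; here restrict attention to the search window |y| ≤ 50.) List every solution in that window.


The equation is x³ - 18y³ = 5. For fixed y, x³ = 18·y³ + 5, so a solution requires the RHS to be a perfect cube.
Strategy: iterate y from -50 to 50, compute RHS = 18·y³ + 5, and check whether it is a (positive or negative) perfect cube.
Check small values of y:
  y = 0: RHS = 5 is not a perfect cube.
  y = 1: RHS = 23 is not a perfect cube.
  y = -1: RHS = -13 is not a perfect cube.
  y = 2: RHS = 149 is not a perfect cube.
  y = -2: RHS = -139 is not a perfect cube.
  y = 3: RHS = 491 is not a perfect cube.
  y = -3: RHS = -481 is not a perfect cube.
Continuing the search up to |y| = 50 finds no solutions either.
No (x, y) in the scanned range satisfies the equation.

No integer solutions with |y| ≤ 50.


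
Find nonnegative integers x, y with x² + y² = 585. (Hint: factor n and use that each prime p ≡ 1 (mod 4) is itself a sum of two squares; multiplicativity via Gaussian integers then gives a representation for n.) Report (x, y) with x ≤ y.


Step 1: Factor n = 585 = 3^2 · 5 · 13.
Step 2: Check the mod-4 condition on each prime factor: 3 ≡ 3 (mod 4), exponent 2 (must be even); 5 ≡ 1 (mod 4), exponent 1; 13 ≡ 1 (mod 4), exponent 1.
All primes ≡ 3 (mod 4) appear to even exponent (or don't appear), so by the two-squares theorem n IS expressible as a sum of two squares.
Step 3: Build a representation. Group n = k² · m with k = 3 and m = 5 · 13 = 65 (a product of primes ≡ 1 (mod 4)); a representation of m scales to one of n via (k·x)² + (k·y)² = k²(x² + y²). Each prime p ≡ 1 (mod 4) is itself a sum of two squares; find a² by testing p − a² for a perfect square:
  5: 5 − 1² = 4 = 2² ⇒ 5 = 1² + 2².
  13: 13 − 1² = 12, 13 − 2² = 9 = 3² ⇒ 13 = 2² + 3².
  Combine using the Brahmagupta–Fibonacci identity (a² + b²)(c² + d²) = (ac − bd)² + (ad + bc)² = (ac + bd)² + (ad − bc)²:
  5 · 13 = 65: from (1² + 2²)(2² + 3²), take (1·2 − 2·3, 1·3 + 2·2) = (2 − 6, 3 + 4) = (-4, 7); dropping signs (only squares matter) gives (4, 7); check 4² + 7² = 16 + 49 = 65 ✓.
  Scale by k = 3: (3·4, 3·7) = (12, 21).
Step 4: Order so x ≤ y and verify: 12² + 21² = 144 + 441 = 585 = n. ✓

n = 585 = 12² + 21² (one valid representation with x ≤ y).


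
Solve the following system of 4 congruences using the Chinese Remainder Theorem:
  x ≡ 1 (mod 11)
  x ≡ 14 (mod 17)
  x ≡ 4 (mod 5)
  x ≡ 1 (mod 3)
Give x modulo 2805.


Product of moduli M = 11 · 17 · 5 · 3 = 2805.
Merge one congruence at a time:
  Start: x ≡ 1 (mod 11).
  Combine with x ≡ 14 (mod 17); new modulus lcm = 187.
    Write x = 1 + 11·t and substitute into x ≡ 14 (mod 17): 11·t ≡ 14 − 1 = 13 (mod 17).
    The inverse of 11 mod 17 is 14 (since 11·14 = 154 = 9·17 + 1), so t ≡ 14·13 = 182 ≡ 12 (mod 17).
    Then x = 1 + 11·12 = 133, valid modulo lcm(11, 17) = 187: x ≡ 133 (mod 187).
  Combine with x ≡ 4 (mod 5); new modulus lcm = 935.
    Write x = 133 + 187·t and substitute into x ≡ 4 (mod 5): 187·t ≡ 4 − 133 = -129 (mod 5).
    Reduce coefficients mod 5: 2·t ≡ 1 (mod 5).
    The inverse of 2 mod 5 is 3 (since 2·3 = 6 = 1·5 + 1), so t ≡ 3·1 = 3 ≡ 3 (mod 5).
    Then x = 133 + 187·3 = 694, valid modulo lcm(187, 5) = 935: x ≡ 694 (mod 935).
  Combine with x ≡ 1 (mod 3); new modulus lcm = 2805.
    Write x = 694 + 935·t and substitute into x ≡ 1 (mod 3): 935·t ≡ 1 − 694 = -693 (mod 3).
    Reduce coefficients mod 3: 2·t ≡ 0 (mod 3).
    The inverse of 2 mod 3 is 2 (since 2·2 = 4 = 1·3 + 1), so t ≡ 2·0 = 0 ≡ 0 (mod 3).
    Then x = 694 + 935·0 = 694, valid modulo lcm(935, 3) = 2805: x ≡ 694 (mod 2805).
Verify against each original: 694 mod 11 = 1, 694 mod 17 = 14, 694 mod 5 = 4, 694 mod 3 = 1.

x ≡ 694 (mod 2805).


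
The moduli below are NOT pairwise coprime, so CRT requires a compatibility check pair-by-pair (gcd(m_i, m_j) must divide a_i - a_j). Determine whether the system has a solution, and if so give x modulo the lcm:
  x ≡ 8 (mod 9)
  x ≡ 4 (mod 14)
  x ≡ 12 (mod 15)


Moduli 9, 14, 15 are not pairwise coprime, so CRT works modulo lcm(m_i) when all pairwise compatibility conditions hold.
Pairwise compatibility: gcd(m_i, m_j) must divide a_i - a_j for every pair.
Merge one congruence at a time:
  Start: x ≡ 8 (mod 9).
  Combine with x ≡ 4 (mod 14): gcd(9, 14) = 1; 4 - 8 = -4, which IS divisible by 1, so compatible.
    Write x = 8 + 9·t and substitute into x ≡ 4 (mod 14): 9·t ≡ 4 − 8 = -4 (mod 14).
    Reduce coefficients mod 14: 9·t ≡ 10 (mod 14).
    The inverse of 9 mod 14 is 11 (since 9·11 = 99 = 7·14 + 1), so t ≡ 11·10 = 110 ≡ 12 (mod 14).
    Then x = 8 + 9·12 = 116, valid modulo lcm(9, 14) = 126: x ≡ 116 (mod 126).
  Combine with x ≡ 12 (mod 15): gcd(126, 15) = 3, and 12 - 116 = -104 is NOT divisible by 3.
    ⇒ system is inconsistent (no integer solution).

No solution (the system is inconsistent).


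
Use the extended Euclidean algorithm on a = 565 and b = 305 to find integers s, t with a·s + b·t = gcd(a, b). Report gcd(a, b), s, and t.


Euclidean algorithm on (565, 305) — divide until remainder is 0:
  565 = 1 · 305 + 260
  305 = 1 · 260 + 45
  260 = 5 · 45 + 35
  45 = 1 · 35 + 10
  35 = 3 · 10 + 5
  10 = 2 · 5 + 0
gcd(565, 305) = 5.
Track Bezout coefficients alongside the remainders: start with r₀ = 565 = a·1 + b·0 (s = 1, t = 0) and r₁ = 305 = a·0 + b·1 (s = 0, t = 1); each new remainder r_{k+1} = r_{k-1} − q_k·r_k inherits s_{k+1} = s_{k-1} − q_k·s_k, t_{k+1} = t_{k-1} − q_k·t_k, so r_k = a·s_k + b·t_k at every step:
  q = 1: r = 260, s = 1 − 1·0 = 1, t = 0 − 1·1 = -1  (check: 565·1 + 305·(-1) = 260)
  q = 1: r = 45, s = 0 − 1·1 = -1, t = 1 − 1·(-1) = 2  (check: 565·(-1) + 305·2 = 45)
  q = 5: r = 35, s = 1 − 5·(-1) = 6, t = -1 − 5·2 = -11  (check: 565·6 + 305·(-11) = 35)
  q = 1: r = 10, s = -1 − 1·6 = -7, t = 2 − 1·(-11) = 13  (check: 565·(-7) + 305·13 = 10)
  q = 3: r = 5, s = 6 − 3·(-7) = 27, t = -11 − 3·13 = -50  (check: 565·27 + 305·(-50) = 5)
The row with r = 5 (the gcd) gives the Bezout coefficients s = 27, t = -50.
Result: 565 · (27) + 305 · (-50) = 5.

gcd(565, 305) = 5; s = 27, t = -50 (check: 565·27 + 305·(-50) = 5).


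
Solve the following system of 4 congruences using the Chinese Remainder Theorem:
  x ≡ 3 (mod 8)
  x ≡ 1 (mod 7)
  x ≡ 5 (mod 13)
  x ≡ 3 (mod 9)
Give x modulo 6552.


Product of moduli M = 8 · 7 · 13 · 9 = 6552.
Merge one congruence at a time:
  Start: x ≡ 3 (mod 8).
  Combine with x ≡ 1 (mod 7); new modulus lcm = 56.
    Write x = 3 + 8·t and substitute into x ≡ 1 (mod 7): 8·t ≡ 1 − 3 = -2 (mod 7).
    Reduce coefficients mod 7: 1·t ≡ 5 (mod 7).
    So t ≡ 5 (mod 7).
    Then x = 3 + 8·5 = 43, valid modulo lcm(8, 7) = 56: x ≡ 43 (mod 56).
  Combine with x ≡ 5 (mod 13); new modulus lcm = 728.
    Write x = 43 + 56·t and substitute into x ≡ 5 (mod 13): 56·t ≡ 5 − 43 = -38 (mod 13).
    Reduce coefficients mod 13: 4·t ≡ 1 (mod 13).
    The inverse of 4 mod 13 is 10 (since 4·10 = 40 = 3·13 + 1), so t ≡ 10·1 = 10 ≡ 10 (mod 13).
    Then x = 43 + 56·10 = 603, valid modulo lcm(56, 13) = 728: x ≡ 603 (mod 728).
  Combine with x ≡ 3 (mod 9); new modulus lcm = 6552.
    Write x = 603 + 728·t and substitute into x ≡ 3 (mod 9): 728·t ≡ 3 − 603 = -600 (mod 9).
    Reduce coefficients mod 9: 8·t ≡ 3 (mod 9).
    The inverse of 8 mod 9 is 8 (since 8·8 = 64 = 7·9 + 1), so t ≡ 8·3 = 24 ≡ 6 (mod 9).
    Then x = 603 + 728·6 = 4971, valid modulo lcm(728, 9) = 6552: x ≡ 4971 (mod 6552).
Verify against each original: 4971 mod 8 = 3, 4971 mod 7 = 1, 4971 mod 13 = 5, 4971 mod 9 = 3.

x ≡ 4971 (mod 6552).


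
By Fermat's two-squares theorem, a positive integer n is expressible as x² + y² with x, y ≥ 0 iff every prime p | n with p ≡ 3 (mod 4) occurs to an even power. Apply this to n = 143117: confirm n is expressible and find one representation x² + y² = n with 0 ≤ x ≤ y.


Step 1: Factor n = 143117 = 13 · 101 · 109.
Step 2: Check the mod-4 condition on each prime factor: 13 ≡ 1 (mod 4), exponent 1; 101 ≡ 1 (mod 4), exponent 1; 109 ≡ 1 (mod 4), exponent 1.
All primes ≡ 3 (mod 4) appear to even exponent (or don't appear), so by the two-squares theorem n IS expressible as a sum of two squares.
Step 3: Build a representation. Here n = 13 · 101 · 109 is a product of primes ≡ 1 (mod 4). Each prime p ≡ 1 (mod 4) is itself a sum of two squares; find a² by testing p − a² for a perfect square:
  13: 13 − 1² = 12, 13 − 2² = 9 = 3² ⇒ 13 = 2² + 3².
  101: 101 − 1² = 100 = 10² ⇒ 101 = 1² + 10².
  109: 109 − 1² = 108, 109 − 2² = 105, 109 − 3² = 100 = 10² ⇒ 109 = 3² + 10².
  Combine using the Brahmagupta–Fibonacci identity (a² + b²)(c² + d²) = (ac − bd)² + (ad + bc)² = (ac + bd)² + (ad − bc)²:
  13 · 101 = 1313: from (2² + 3²)(1² + 10²), take (2·1 − 3·10, 2·10 + 3·1) = (2 − 30, 20 + 3) = (-28, 23); dropping signs (only squares matter) gives (28, 23); check 28² + 23² = 784 + 529 = 1313 ✓.
  1313 · 109 = 143117: from (28² + 23²)(3² + 10²), take (28·3 − 23·10, 28·10 + 23·3) = (84 − 230, 280 + 69) = (-146, 349); dropping signs (only squares matter) gives (146, 349); check 146² + 349² = 21316 + 121801 = 143117 ✓.
Step 4: Order so x ≤ y and verify: 146² + 349² = 21316 + 121801 = 143117 = n. ✓

n = 143117 = 146² + 349² (one valid representation with x ≤ y).


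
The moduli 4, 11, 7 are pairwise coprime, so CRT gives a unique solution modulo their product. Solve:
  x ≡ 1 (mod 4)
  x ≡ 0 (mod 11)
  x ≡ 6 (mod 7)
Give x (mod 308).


Moduli 4, 11, 7 are pairwise coprime; by CRT there is a unique solution modulo M = 4 · 11 · 7 = 308.
Solve pairwise, accumulating the modulus:
  Start with x ≡ 1 (mod 4).
  Combine with x ≡ 0 (mod 11): since gcd(4, 11) = 1, we get a unique residue mod 44.
    Write x = 1 + 4·t and substitute into x ≡ 0 (mod 11): 4·t ≡ 0 − 1 = -1 (mod 11).
    Reduce coefficients mod 11: 4·t ≡ 10 (mod 11).
    The inverse of 4 mod 11 is 3 (since 4·3 = 12 = 1·11 + 1), so t ≡ 3·10 = 30 ≡ 8 (mod 11).
    Then x = 1 + 4·8 = 33, valid modulo lcm(4, 11) = 44: x ≡ 33 (mod 44).
  Combine with x ≡ 6 (mod 7): since gcd(44, 7) = 1, we get a unique residue mod 308.
    Write x = 33 + 44·t and substitute into x ≡ 6 (mod 7): 44·t ≡ 6 − 33 = -27 (mod 7).
    Reduce coefficients mod 7: 2·t ≡ 1 (mod 7).
    The inverse of 2 mod 7 is 4 (since 2·4 = 8 = 1·7 + 1), so t ≡ 4·1 = 4 ≡ 4 (mod 7).
    Then x = 33 + 44·4 = 209, valid modulo lcm(44, 7) = 308: x ≡ 209 (mod 308).
Verify: 209 mod 4 = 1 ✓, 209 mod 11 = 0 ✓, 209 mod 7 = 6 ✓.

x ≡ 209 (mod 308).


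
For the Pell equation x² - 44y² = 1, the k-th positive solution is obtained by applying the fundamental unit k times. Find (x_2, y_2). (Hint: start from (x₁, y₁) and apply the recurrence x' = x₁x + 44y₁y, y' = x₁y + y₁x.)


Step 1: Find the fundamental solution (x₁, y₁) of x² - 44y² = 1.
  Expand √44 as a continued fraction. a₀ = ⌊√44⌋ = 6; iterate m_{k+1} = d_k·a_k − m_k, d_{k+1} = (44 − m_{k+1}²)/d_k, a_{k+1} = ⌊(a₀ + m_{k+1})/d_{k+1}⌋ (starting m₀ = 0, d₀ = 1), with convergents p_k = a_k·p_{k-1} + p_{k-2}, q_k = a_k·q_{k-1} + q_{k-2} (p₋₁ = 1, q₋₁ = 0):
  k = 0: a₀ = 6; p₀/q₀ = 6/1; p₀² − 44·q₀² = 36 − 44 = -8.
  k = 1: m = 6, d = 8, a = ⌊(6 + 6)/8⌋ = 1; p/q = (1·6 + 1)/(1·1 + 0) = 7/1; p² − 44·q² = 49 − 44 = 5.
  k = 2: m = 2, d = 5, a = ⌊(6 + 2)/5⌋ = 1; p/q = (1·7 + 6)/(1·1 + 1) = 13/2; p² − 44·q² = 169 − 176 = -7.
  k = 3: m = 3, d = 7, a = ⌊(6 + 3)/7⌋ = 1; p/q = (1·13 + 7)/(1·2 + 1) = 20/3; p² − 44·q² = 400 − 396 = 4.
  k = 4: m = 4, d = 4, a = ⌊(6 + 4)/4⌋ = 2; p/q = (2·20 + 13)/(2·3 + 2) = 53/8; p² − 44·q² = 2809 − 2816 = -7.
  k = 5: m = 4, d = 7, a = ⌊(6 + 4)/7⌋ = 1; p/q = (1·53 + 20)/(1·8 + 3) = 73/11; p² − 44·q² = 5329 − 5324 = 5.
  k = 6: m = 3, d = 5, a = ⌊(6 + 3)/5⌋ = 1; p/q = (1·73 + 53)/(1·11 + 8) = 126/19; p² − 44·q² = 15876 − 15884 = -8.
  k = 7: m = 2, d = 8, a = ⌊(6 + 2)/8⌋ = 1; p/q = (1·126 + 73)/(1·19 + 11) = 199/30; p² − 44·q² = 39601 − 39600 = 1.
  The first convergent with p² − 44·q² = 1 gives the fundamental solution (x₁, y₁) = (199, 30).
Step 2: Apply the recurrence (x_{n+1}, y_{n+1}) = (x₁x_n + 44y₁y_n, x₁y_n + y₁x_n) repeatedly.
  From (x_1, y_1) = (199, 30): x_2 = 199·199 + 44·30·30 = 79201; y_2 = 199·30 + 30·199 = 11940.
Step 3: Verify x_2² - 44·y_2² = 6272798401 - 6272798400 = 1 (should be 1). ✓

(x_1, y_1) = (199, 30); (x_2, y_2) = (79201, 11940).


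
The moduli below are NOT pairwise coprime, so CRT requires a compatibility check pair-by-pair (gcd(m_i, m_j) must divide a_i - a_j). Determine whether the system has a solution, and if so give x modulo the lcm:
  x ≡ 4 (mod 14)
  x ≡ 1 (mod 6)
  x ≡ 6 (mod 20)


Moduli 14, 6, 20 are not pairwise coprime, so CRT works modulo lcm(m_i) when all pairwise compatibility conditions hold.
Pairwise compatibility: gcd(m_i, m_j) must divide a_i - a_j for every pair.
Merge one congruence at a time:
  Start: x ≡ 4 (mod 14).
  Combine with x ≡ 1 (mod 6): gcd(14, 6) = 2, and 1 - 4 = -3 is NOT divisible by 2.
    ⇒ system is inconsistent (no integer solution).

No solution (the system is inconsistent).
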